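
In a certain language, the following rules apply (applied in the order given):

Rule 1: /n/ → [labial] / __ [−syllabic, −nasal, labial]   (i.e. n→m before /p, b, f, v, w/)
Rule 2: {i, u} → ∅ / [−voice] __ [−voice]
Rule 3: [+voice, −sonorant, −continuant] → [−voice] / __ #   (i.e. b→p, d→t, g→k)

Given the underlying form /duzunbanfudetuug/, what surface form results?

duzumbamfudetuuk

Rule 1 (nasal place assimilation): /n/ precedes the labial consonant /b/, so it assimilates in place to [m]. /n/ precedes the labial consonant /f/, so it assimilates in place to [m]. /duzunbanfudetuug/ → duzumbamfudetuug.
Rule 2 (high vowel syncope): no segment meets the environment; /duzumbamfudetuug/ is unchanged.
Rule 3 (final devoicing): /g/ is a voiced stop in word-final position, so it devoices to [k]. /duzumbamfudetuug/ → duzumbamfudetuuk.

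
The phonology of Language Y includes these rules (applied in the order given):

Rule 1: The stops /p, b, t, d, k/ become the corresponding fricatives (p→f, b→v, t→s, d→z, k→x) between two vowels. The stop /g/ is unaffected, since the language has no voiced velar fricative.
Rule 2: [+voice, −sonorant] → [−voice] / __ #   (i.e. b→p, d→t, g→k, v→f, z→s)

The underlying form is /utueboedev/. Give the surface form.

usuevoezef

Rule 1 (intervocalic spirantization): /t/ is a stop between vowels /u/ and /u/, so it spirantizes to the fricative [s]. /b/ is a stop between vowels /e/ and /o/, so it spirantizes to the fricative [v]. /d/ is a stop between vowels /e/ and /e/, so it spirantizes to the fricative [z]. /utueboedev/ → usuevoezev.
Rule 2 (final devoicing): /v/ is a voiced obstruent in word-final position, so it devoices to [f]. /usuevoezev/ → usuevoezef.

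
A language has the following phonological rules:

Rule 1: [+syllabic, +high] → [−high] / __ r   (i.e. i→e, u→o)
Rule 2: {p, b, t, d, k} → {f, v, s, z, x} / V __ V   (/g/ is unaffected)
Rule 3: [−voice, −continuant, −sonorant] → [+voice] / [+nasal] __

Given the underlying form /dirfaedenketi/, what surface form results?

Rule 1 (pre-rhotic lowering): /i/ is a high vowel immediately before /r/, so it lowers to [e]. /dirfaedenketi/ → derfaedenketi.
Rule 2 (intervocalic spirantization): /d/ is a stop between vowels /e/ and /e/, so it spirantizes to the fricative [z]. /t/ is a stop between vowels /e/ and /i/, so it spirantizes to the fricative [s]. /derfaedenketi/ → derfaezenkesi.
Rule 3 (post-nasal voicing): /k/ is a voiceless stop immediately after the nasal /n/, so it voices to [g]. /derfaezenkesi/ → derfaezengesi.

derfaezengesi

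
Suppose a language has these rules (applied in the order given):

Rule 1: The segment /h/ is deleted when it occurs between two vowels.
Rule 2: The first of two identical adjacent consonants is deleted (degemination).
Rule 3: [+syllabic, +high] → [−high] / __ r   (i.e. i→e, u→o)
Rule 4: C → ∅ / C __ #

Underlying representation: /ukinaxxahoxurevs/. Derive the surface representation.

Rule 1 (intervocalic h-deletion): /h/ occurs between vowels /a/ and /o/, so it deletes. /ukinaxxahoxurevs/ → ukinaxxaoxurevs.
Rule 2 (degemination): /xx/ is a geminate; the first /x/ deletes. /ukinaxxaoxurevs/ → ukinaxaoxurevs.
Rule 3 (pre-rhotic lowering): /u/ is a high vowel immediately before /r/, so it lowers to [o]. /ukinaxaoxurevs/ → ukinaxaoxorevs.
Rule 4 (final cluster simplification): /s/ is the second consonant of a word-final cluster /vs/, so it deletes. /ukinaxaoxorevs/ → ukinaxaoxorev.

ukinaxaoxorev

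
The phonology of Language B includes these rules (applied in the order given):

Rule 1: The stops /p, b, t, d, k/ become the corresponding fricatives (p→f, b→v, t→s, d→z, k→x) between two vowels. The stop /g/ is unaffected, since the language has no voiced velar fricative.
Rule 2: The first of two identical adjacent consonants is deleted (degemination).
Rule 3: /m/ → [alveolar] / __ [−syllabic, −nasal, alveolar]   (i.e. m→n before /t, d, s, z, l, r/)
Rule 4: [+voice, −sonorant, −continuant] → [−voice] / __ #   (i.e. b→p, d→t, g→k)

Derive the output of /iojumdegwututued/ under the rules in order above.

iojundegwususuet

Rule 1 (intervocalic spirantization): /t/ is a stop between vowels /u/ and /u/, so it spirantizes to the fricative [s]. /t/ is a stop between vowels /u/ and /u/, so it spirantizes to the fricative [s]. /iojumdegwututued/ → iojumdegwususued.
Rule 2 (degemination): no segment meets the environment; /iojumdegwususued/ is unchanged.
Rule 3 (nasal place assimilation): /m/ precedes the alveolar consonant /d/, so it assimilates in place to [n]. /iojumdegwususued/ → iojundegwususued.
Rule 4 (final devoicing): /d/ is a voiced stop in word-final position, so it devoices to [t]. /iojundegwususued/ → iojundegwususuet.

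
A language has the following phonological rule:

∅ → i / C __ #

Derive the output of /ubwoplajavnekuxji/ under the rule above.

ubwoplajavnekuxji

No segment of /ubwoplajavnekuxji/ meets the structural description of the rule, so the form surfaces unchanged.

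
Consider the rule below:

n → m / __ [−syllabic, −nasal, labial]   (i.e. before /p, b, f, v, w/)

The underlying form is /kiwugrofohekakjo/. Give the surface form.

No segment of /kiwugrofohekakjo/ meets the structural description of the rule, so the form surfaces unchanged.

kiwugrofohekakjo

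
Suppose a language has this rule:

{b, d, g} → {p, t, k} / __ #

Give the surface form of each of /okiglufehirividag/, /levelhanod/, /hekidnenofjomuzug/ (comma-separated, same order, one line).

okiglufehirividak, levelhanot, hekidnenofjomuzuk

/okiglufehirividag/: /g/ is a voiced stop in word-final position, so it devoices to [k]. → [okiglufehirividak].
/levelhanod/: /d/ is a voiced stop in word-final position, so it devoices to [t]. → [levelhanot].
/hekidnenofjomuzug/: /g/ is a voiced stop in word-final position, so it devoices to [k]. → [hekidnenofjomuzuk].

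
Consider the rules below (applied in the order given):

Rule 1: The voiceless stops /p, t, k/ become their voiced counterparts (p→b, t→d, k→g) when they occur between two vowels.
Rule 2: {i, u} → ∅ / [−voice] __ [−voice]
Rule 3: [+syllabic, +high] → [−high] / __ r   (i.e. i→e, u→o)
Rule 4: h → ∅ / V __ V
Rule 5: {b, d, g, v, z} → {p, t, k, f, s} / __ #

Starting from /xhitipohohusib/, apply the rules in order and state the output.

xhidiboohsip

Rule 1 (intervocalic voicing): /t/ is a voiceless stop between vowels /i/ and /i/, so it voices to [d]. /p/ is a voiceless stop between vowels /i/ and /o/, so it voices to [b]. /xhitipohohusib/ → xhidibohohusib.
Rule 2 (high vowel syncope): /u/ is a high vowel flanked by voiceless consonants /h/ and /s/, so it deletes. /xhidibohohusib/ → xhidibohohsib.
Rule 3 (pre-rhotic lowering): no segment meets the environment; /xhidibohohsib/ is unchanged.
Rule 4 (intervocalic h-deletion): /h/ occurs between vowels /o/ and /o/, so it deletes. /xhidibohohsib/ → xhidiboohsib.
Rule 5 (final devoicing): /b/ is a voiced obstruent in word-final position, so it devoices to [p]. /xhidiboohsib/ → xhidiboohsip.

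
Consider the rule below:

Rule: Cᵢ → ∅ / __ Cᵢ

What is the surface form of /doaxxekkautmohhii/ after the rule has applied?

/xx/ is a geminate; the first /x/ deletes.
/kk/ is a geminate; the first /k/ deletes.
/hh/ is a geminate; the first /h/ deletes.
Surface form: [doaxekautmohii].

doaxekautmohii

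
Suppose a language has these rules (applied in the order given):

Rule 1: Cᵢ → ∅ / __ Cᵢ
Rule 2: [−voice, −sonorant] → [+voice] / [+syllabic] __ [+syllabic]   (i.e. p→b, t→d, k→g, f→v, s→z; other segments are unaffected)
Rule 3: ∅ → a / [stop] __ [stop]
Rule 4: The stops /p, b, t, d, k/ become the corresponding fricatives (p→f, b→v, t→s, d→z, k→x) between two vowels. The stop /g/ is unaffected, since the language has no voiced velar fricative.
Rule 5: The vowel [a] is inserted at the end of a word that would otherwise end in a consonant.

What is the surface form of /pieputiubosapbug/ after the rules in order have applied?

pievuziuvozafavuga

Rule 1 (degemination): no segment meets the environment; /pieputiubosapbug/ is unchanged.
Rule 2 (intervocalic voicing): /p/ is a voiceless obstruent between vowels /e/ and /u/, so it voices to [b]. /t/ is a voiceless obstruent between vowels /u/ and /i/, so it voices to [d]. /s/ is a voiceless obstruent between vowels /o/ and /a/, so it voices to [z]. /pieputiubosapbug/ → piebudiubozapbug.
Rule 3 (stop-cluster a-epenthesis): /p/ and /b/ form a stop–stop cluster, so [a] is inserted between them. /piebudiubozapbug/ → piebudiubozapabug.
Rule 4 (intervocalic spirantization): /b/ is a stop between vowels /e/ and /u/, so it spirantizes to the fricative [v]. /d/ is a stop between vowels /u/ and /i/, so it spirantizes to the fricative [z]. /b/ is a stop between vowels /u/ and /o/, so it spirantizes to the fricative [v]. /p/ is a stop between vowels /a/ and /a/, so it spirantizes to the fricative [f]. /b/ is a stop between vowels /a/ and /u/, so it spirantizes to the fricative [v]. /piebudiubozapabug/ → pievuziuvozafavug.
Rule 5 (final a-epenthesis): the form ends in the consonant /g/, so [a] is inserted word-finally. /pievuziuvozafavug/ → pievuziuvozafavuga.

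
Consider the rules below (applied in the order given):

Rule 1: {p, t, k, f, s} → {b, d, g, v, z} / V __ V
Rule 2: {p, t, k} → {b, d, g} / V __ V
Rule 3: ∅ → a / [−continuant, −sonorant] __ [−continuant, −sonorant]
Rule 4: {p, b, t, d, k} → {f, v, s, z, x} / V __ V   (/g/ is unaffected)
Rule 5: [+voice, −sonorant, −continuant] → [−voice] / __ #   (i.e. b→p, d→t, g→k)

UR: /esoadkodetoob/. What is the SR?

ezoazaxozezoop

Rule 1 (intervocalic voicing): /s/ is a voiceless obstruent between vowels /e/ and /o/, so it voices to [z]. /t/ is a voiceless obstruent between vowels /e/ and /o/, so it voices to [d]. /esoadkodetoob/ → ezoadkodedoob.
Rule 2 (intervocalic voicing): no segment meets the environment; /ezoadkodedoob/ is unchanged.
Rule 3 (stop-cluster a-epenthesis): /d/ and /k/ form a stop–stop cluster, so [a] is inserted between them. /ezoadkodedoob/ → ezoadakodedoob.
Rule 4 (intervocalic spirantization): /d/ is a stop between vowels /a/ and /a/, so it spirantizes to the fricative [z]. /k/ is a stop between vowels /a/ and /o/, so it spirantizes to the fricative [x]. /d/ is a stop between vowels /o/ and /e/, so it spirantizes to the fricative [z]. /d/ is a stop between vowels /e/ and /o/, so it spirantizes to the fricative [z]. /ezoadakodedoob/ → ezoazaxozezoob.
Rule 5 (final devoicing): /b/ is a voiced stop in word-final position, so it devoices to [p]. /ezoazaxozezoob/ → ezoazaxozezoop.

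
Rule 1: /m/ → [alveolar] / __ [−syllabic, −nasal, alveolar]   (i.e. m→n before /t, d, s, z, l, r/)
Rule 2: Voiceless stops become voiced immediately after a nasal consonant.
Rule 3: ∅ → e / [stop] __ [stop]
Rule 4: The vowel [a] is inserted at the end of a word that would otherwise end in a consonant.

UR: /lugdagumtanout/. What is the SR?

Rule 1 (nasal place assimilation): /m/ precedes the alveolar consonant /t/, so it assimilates in place to [n]. /lugdagumtanout/ → lugdaguntanout.
Rule 2 (post-nasal voicing): /t/ is a voiceless stop immediately after the nasal /n/, so it voices to [d]. /lugdaguntanout/ → lugdagundanout.
Rule 3 (stop-cluster e-epenthesis): /g/ and /d/ form a stop–stop cluster, so [e] is inserted between them. /lugdagundanout/ → lugedagundanout.
Rule 4 (final a-epenthesis): the form ends in the consonant /t/, so [a] is inserted word-finally. /lugedagundanout/ → lugedagundanouta.

lugedagundanouta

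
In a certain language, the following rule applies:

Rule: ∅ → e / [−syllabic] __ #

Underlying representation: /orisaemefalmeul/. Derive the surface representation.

the form ends in the consonant /l/, so [e] is inserted word-finally.
Surface form: [orisaemefalmeule].

orisaemefalmeule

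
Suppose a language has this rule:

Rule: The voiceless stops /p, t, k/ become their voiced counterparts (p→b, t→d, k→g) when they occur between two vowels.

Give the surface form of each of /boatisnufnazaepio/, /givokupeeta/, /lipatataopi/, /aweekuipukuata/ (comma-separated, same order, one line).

/boatisnufnazaepio/: /t/ is a voiceless stop between vowels /a/ and /i/, so it voices to [d]. /p/ is a voiceless stop between vowels /e/ and /i/, so it voices to [b]. → [boadisnufnazaebio].
/givokupeeta/: /k/ is a voiceless stop between vowels /o/ and /u/, so it voices to [g]. /p/ is a voiceless stop between vowels /u/ and /e/, so it voices to [b]. /t/ is a voiceless stop between vowels /e/ and /a/, so it voices to [d]. → [givogubeeda].
/lipatataopi/: /p/ is a voiceless stop between vowels /i/ and /a/, so it voices to [b]. /t/ is a voiceless stop between vowels /a/ and /a/, so it voices to [d]. /t/ is a voiceless stop between vowels /a/ and /a/, so it voices to [d]. /p/ is a voiceless stop between vowels /o/ and /i/, so it voices to [b]. → [libadadaobi].
/aweekuipukuata/: /k/ is a voiceless stop between vowels /e/ and /u/, so it voices to [g]. /p/ is a voiceless stop between vowels /i/ and /u/, so it voices to [b]. /k/ is a voiceless stop between vowels /u/ and /u/, so it voices to [g]. /t/ is a voiceless stop between vowels /a/ and /a/, so it voices to [d]. → [aweeguibuguada].

boadisnufnazaebio, givogubeeda, libadadaobi, aweeguibuguada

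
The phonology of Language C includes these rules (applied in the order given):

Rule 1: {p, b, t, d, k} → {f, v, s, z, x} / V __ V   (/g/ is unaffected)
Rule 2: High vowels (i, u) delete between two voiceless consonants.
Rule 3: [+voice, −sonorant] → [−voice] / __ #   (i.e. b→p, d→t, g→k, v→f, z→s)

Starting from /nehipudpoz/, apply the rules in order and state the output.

Rule 1 (intervocalic spirantization): /p/ is a stop between vowels /i/ and /u/, so it spirantizes to the fricative [f]. /nehipudpoz/ → nehifudpoz.
Rule 2 (high vowel syncope): /i/ is a high vowel flanked by voiceless consonants /h/ and /f/, so it deletes. /nehifudpoz/ → nehfudpoz.
Rule 3 (final devoicing): /z/ is a voiced obstruent in word-final position, so it devoices to [s]. /nehfudpoz/ → nehfudpos.

nehfudpos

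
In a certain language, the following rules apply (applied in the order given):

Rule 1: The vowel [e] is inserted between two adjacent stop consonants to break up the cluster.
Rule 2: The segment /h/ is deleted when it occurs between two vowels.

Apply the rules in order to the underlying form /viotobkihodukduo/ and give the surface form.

Rule 1 (stop-cluster e-epenthesis): /b/ and /k/ form a stop–stop cluster, so [e] is inserted between them. /k/ and /d/ form a stop–stop cluster, so [e] is inserted between them. /viotobkihodukduo/ → viotobekihodukeduo.
Rule 2 (intervocalic h-deletion): /h/ occurs between vowels /i/ and /o/, so it deletes. /viotobekihodukeduo/ → viotobekiodukeduo.

viotobekiodukeduo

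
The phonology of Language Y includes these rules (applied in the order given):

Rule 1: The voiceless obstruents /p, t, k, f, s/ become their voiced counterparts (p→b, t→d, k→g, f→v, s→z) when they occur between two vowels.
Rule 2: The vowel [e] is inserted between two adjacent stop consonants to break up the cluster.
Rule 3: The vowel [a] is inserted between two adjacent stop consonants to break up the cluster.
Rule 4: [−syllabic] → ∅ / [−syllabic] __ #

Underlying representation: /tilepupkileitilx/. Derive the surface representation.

tilebupekileidil

Rule 1 (intervocalic voicing): /p/ is a voiceless obstruent between vowels /e/ and /u/, so it voices to [b]. /t/ is a voiceless obstruent between vowels /i/ and /i/, so it voices to [d]. /tilepupkileitilx/ → tilebupkileidilx.
Rule 2 (stop-cluster e-epenthesis): /p/ and /k/ form a stop–stop cluster, so [e] is inserted between them. /tilebupkileidilx/ → tilebupekileidilx.
Rule 3 (stop-cluster a-epenthesis): no segment meets the environment; /tilebupekileidilx/ is unchanged.
Rule 4 (final cluster simplification): /x/ is the second consonant of a word-final cluster /lx/, so it deletes. /tilebupekileidilx/ → tilebupekileidil.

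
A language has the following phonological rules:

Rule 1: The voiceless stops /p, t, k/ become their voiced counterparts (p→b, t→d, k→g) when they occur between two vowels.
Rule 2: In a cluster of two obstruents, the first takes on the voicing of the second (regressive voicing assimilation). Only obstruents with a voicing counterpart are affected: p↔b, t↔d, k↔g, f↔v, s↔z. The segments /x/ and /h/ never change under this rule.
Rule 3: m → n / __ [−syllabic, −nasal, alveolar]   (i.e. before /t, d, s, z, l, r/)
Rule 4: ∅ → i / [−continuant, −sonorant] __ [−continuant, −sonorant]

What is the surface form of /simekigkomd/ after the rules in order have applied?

simegikikond

Rule 1 (intervocalic voicing): /k/ is a voiceless stop between vowels /e/ and /i/, so it voices to [g]. /simekigkomd/ → simegigkomd.
Rule 2 (regressive voicing assimilation): /g/ precedes the voiceless obstruent /k/, so it devoices to [k] by assimilation. /simegigkomd/ → simegikkomd.
Rule 3 (nasal place assimilation): /m/ precedes the alveolar consonant /d/, so it assimilates in place to [n]. /simegikkomd/ → simegikkond.
Rule 4 (stop-cluster i-epenthesis): /k/ and /k/ form a stop–stop cluster, so [i] is inserted between them. /simegikkond/ → simegikikond.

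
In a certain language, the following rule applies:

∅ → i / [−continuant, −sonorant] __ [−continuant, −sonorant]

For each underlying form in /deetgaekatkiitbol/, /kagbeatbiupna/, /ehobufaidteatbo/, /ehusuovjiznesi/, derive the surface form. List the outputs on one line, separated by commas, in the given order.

deetigaekatikiitibol, kagibeatibiupna, ehobufaiditeatibo, ehusuovjiznesi

/deetgaekatkiitbol/: /t/ and /g/ form a stop–stop cluster, so [i] is inserted between them. /t/ and /k/ form a stop–stop cluster, so [i] is inserted between them. /t/ and /b/ form a stop–stop cluster, so [i] is inserted between them. → [deetigaekatikiitibol].
/kagbeatbiupna/: /g/ and /b/ form a stop–stop cluster, so [i] is inserted between them. /t/ and /b/ form a stop–stop cluster, so [i] is inserted between them. → [kagibeatibiupna].
/ehobufaidteatbo/: /d/ and /t/ form a stop–stop cluster, so [i] is inserted between them. /t/ and /b/ form a stop–stop cluster, so [i] is inserted between them. → [ehobufaiditeatibo].
/ehusuovjiznesi/: the rule's environment is not met; surfaces unchanged as [ehusuovjiznesi].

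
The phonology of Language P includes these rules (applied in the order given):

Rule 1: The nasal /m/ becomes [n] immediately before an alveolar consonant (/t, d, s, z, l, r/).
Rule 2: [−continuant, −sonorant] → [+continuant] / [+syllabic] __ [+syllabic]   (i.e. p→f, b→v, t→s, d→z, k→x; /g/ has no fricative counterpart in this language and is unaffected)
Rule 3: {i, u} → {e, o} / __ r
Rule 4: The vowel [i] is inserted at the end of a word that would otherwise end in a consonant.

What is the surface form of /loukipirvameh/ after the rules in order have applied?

Rule 1 (nasal place assimilation): no segment meets the environment; /loukipirvameh/ is unchanged.
Rule 2 (intervocalic spirantization): /k/ is a stop between vowels /u/ and /i/, so it spirantizes to the fricative [x]. /p/ is a stop between vowels /i/ and /i/, so it spirantizes to the fricative [f]. /loukipirvameh/ → louxifirvameh.
Rule 3 (pre-rhotic lowering): /i/ is a high vowel immediately before /r/, so it lowers to [e]. /louxifirvameh/ → louxifervameh.
Rule 4 (final i-epenthesis): the form ends in the consonant /h/, so [i] is inserted word-finally. /louxifervameh/ → louxifervamehi.

louxifervamehi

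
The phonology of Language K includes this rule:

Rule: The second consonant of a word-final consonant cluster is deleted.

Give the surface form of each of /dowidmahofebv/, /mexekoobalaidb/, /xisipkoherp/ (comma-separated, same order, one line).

dowidmahofeb, mexekoobalaid, xisipkoher

/dowidmahofebv/: /v/ is the second consonant of a word-final cluster /bv/, so it deletes. → [dowidmahofeb].
/mexekoobalaidb/: /b/ is the second consonant of a word-final cluster /db/, so it deletes. → [mexekoobalaid].
/xisipkoherp/: /p/ is the second consonant of a word-final cluster /rp/, so it deletes. → [xisipkoher].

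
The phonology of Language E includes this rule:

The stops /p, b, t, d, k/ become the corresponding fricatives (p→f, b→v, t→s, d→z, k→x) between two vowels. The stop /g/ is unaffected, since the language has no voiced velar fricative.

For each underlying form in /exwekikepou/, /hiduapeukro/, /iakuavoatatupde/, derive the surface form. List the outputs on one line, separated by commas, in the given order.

/exwekikepou/: /k/ is a stop between vowels /e/ and /i/, so it spirantizes to the fricative [x]. /k/ is a stop between vowels /i/ and /e/, so it spirantizes to the fricative [x]. /p/ is a stop between vowels /e/ and /o/, so it spirantizes to the fricative [f]. → [exwexixefou].
/hiduapeukro/: /d/ is a stop between vowels /i/ and /u/, so it spirantizes to the fricative [z]. /p/ is a stop between vowels /a/ and /e/, so it spirantizes to the fricative [f]. → [hizuafeukro].
/iakuavoatatupde/: /k/ is a stop between vowels /a/ and /u/, so it spirantizes to the fricative [x]. /t/ is a stop between vowels /a/ and /a/, so it spirantizes to the fricative [s]. /t/ is a stop between vowels /a/ and /u/, so it spirantizes to the fricative [s]. → [iaxuavoasasupde].

exwexixefou, hizuafeukro, iaxuavoasasupde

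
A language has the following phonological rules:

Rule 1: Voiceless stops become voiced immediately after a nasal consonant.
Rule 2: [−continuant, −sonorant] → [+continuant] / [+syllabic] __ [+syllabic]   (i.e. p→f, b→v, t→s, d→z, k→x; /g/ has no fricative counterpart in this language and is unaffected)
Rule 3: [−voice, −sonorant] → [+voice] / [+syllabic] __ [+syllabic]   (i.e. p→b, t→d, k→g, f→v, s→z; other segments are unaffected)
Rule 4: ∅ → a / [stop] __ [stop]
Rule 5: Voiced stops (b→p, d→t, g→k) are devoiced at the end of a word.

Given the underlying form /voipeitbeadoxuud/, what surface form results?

voiveitabeazoxuut

Rule 1 (post-nasal voicing): no segment meets the environment; /voipeitbeadoxuud/ is unchanged.
Rule 2 (intervocalic spirantization): /p/ is a stop between vowels /i/ and /e/, so it spirantizes to the fricative [f]. /d/ is a stop between vowels /a/ and /o/, so it spirantizes to the fricative [z]. /voipeitbeadoxuud/ → voifeitbeazoxuud.
Rule 3 (intervocalic voicing): /f/ is a voiceless obstruent between vowels /i/ and /e/, so it voices to [v]. /voifeitbeazoxuud/ → voiveitbeazoxuud.
Rule 4 (stop-cluster a-epenthesis): /t/ and /b/ form a stop–stop cluster, so [a] is inserted between them. /voiveitbeazoxuud/ → voiveitabeazoxuud.
Rule 5 (final devoicing): /d/ is a voiced stop in word-final position, so it devoices to [t]. /voiveitabeazoxuud/ → voiveitabeazoxuut.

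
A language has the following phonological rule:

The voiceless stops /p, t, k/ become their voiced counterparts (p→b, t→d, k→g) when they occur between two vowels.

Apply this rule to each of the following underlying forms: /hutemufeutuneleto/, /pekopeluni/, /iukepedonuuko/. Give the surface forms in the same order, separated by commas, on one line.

hudemufeuduneledo, pegobeluni, iugebedonuugo

/hutemufeutuneleto/: /t/ is a voiceless stop between vowels /u/ and /e/, so it voices to [d]. /t/ is a voiceless stop between vowels /u/ and /u/, so it voices to [d]. /t/ is a voiceless stop between vowels /e/ and /o/, so it voices to [d]. → [hudemufeuduneledo].
/pekopeluni/: /k/ is a voiceless stop between vowels /e/ and /o/, so it voices to [g]. /p/ is a voiceless stop between vowels /o/ and /e/, so it voices to [b]. → [pegobeluni].
/iukepedonuuko/: /k/ is a voiceless stop between vowels /u/ and /e/, so it voices to [g]. /p/ is a voiceless stop between vowels /e/ and /e/, so it voices to [b]. /k/ is a voiceless stop between vowels /u/ and /o/, so it voices to [g]. → [iugebedonuugo].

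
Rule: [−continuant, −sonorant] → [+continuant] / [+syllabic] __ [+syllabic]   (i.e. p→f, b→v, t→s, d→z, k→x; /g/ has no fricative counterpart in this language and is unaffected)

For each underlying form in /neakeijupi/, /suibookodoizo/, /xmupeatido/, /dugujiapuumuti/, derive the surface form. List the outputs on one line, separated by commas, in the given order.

/neakeijupi/: /k/ is a stop between vowels /a/ and /e/, so it spirantizes to the fricative [x]. /p/ is a stop between vowels /u/ and /i/, so it spirantizes to the fricative [f]. → [neaxeijufi].
/suibookodoizo/: /b/ is a stop between vowels /i/ and /o/, so it spirantizes to the fricative [v]. /k/ is a stop between vowels /o/ and /o/, so it spirantizes to the fricative [x]. /d/ is a stop between vowels /o/ and /o/, so it spirantizes to the fricative [z]. → [suivooxozoizo].
/xmupeatido/: /p/ is a stop between vowels /u/ and /e/, so it spirantizes to the fricative [f]. /t/ is a stop between vowels /a/ and /i/, so it spirantizes to the fricative [s]. /d/ is a stop between vowels /i/ and /o/, so it spirantizes to the fricative [z]. → [xmufeasizo].
/dugujiapuumuti/: /p/ is a stop between vowels /a/ and /u/, so it spirantizes to the fricative [f]. /t/ is a stop between vowels /u/ and /i/, so it spirantizes to the fricative [s]. → [dugujiafuumusi].

neaxeijufi, suivooxozoizo, xmufeasizo, dugujiafuumusi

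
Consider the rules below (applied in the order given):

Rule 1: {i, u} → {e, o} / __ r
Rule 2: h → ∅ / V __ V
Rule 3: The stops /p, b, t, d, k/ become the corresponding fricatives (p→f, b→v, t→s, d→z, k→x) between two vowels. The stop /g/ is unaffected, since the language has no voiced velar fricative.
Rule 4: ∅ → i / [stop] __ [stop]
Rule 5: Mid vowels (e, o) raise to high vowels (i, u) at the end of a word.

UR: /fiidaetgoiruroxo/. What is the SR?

Rule 1 (pre-rhotic lowering): /i/ is a high vowel immediately before /r/, so it lowers to [e]. /u/ is a high vowel immediately before /r/, so it lowers to [o]. /fiidaetgoiruroxo/ → fiidaetgoeroroxo.
Rule 2 (intervocalic h-deletion): no segment meets the environment; /fiidaetgoeroroxo/ is unchanged.
Rule 3 (intervocalic spirantization): /d/ is a stop between vowels /i/ and /a/, so it spirantizes to the fricative [z]. /fiidaetgoeroroxo/ → fiizaetgoeroroxo.
Rule 4 (stop-cluster i-epenthesis): /t/ and /g/ form a stop–stop cluster, so [i] is inserted between them. /fiizaetgoeroroxo/ → fiizaetigoeroroxo.
Rule 5 (final vowel raising): /o/ is a mid vowel in word-final position, so it raises to [u]. /fiizaetigoeroroxo/ → fiizaetigoeroroxu.

fiizaetigoeroroxu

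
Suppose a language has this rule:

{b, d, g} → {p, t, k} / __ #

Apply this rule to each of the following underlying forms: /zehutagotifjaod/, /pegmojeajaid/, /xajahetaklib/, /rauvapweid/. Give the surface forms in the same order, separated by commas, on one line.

zehutagotifjaot, pegmojeajait, xajahetaklip, rauvapweit

/zehutagotifjaod/: /d/ is a voiced stop in word-final position, so it devoices to [t]. → [zehutagotifjaot].
/pegmojeajaid/: /d/ is a voiced stop in word-final position, so it devoices to [t]. → [pegmojeajait].
/xajahetaklib/: /b/ is a voiced stop in word-final position, so it devoices to [p]. → [xajahetaklip].
/rauvapweid/: /d/ is a voiced stop in word-final position, so it devoices to [t]. → [rauvapweit].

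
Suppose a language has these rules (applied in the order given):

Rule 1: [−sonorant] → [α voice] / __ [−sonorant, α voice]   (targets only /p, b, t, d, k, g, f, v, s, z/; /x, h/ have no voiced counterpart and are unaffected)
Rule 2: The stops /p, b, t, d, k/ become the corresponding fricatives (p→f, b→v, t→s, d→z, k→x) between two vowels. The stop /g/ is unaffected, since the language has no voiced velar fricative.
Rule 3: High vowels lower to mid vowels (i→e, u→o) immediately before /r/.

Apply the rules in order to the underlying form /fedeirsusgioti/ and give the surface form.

Rule 1 (regressive voicing assimilation): /s/ precedes the voiced obstruent /g/, so it voices to [z] by assimilation. /fedeirsusgioti/ → fedeirsuzgioti.
Rule 2 (intervocalic spirantization): /d/ is a stop between vowels /e/ and /e/, so it spirantizes to the fricative [z]. /t/ is a stop between vowels /o/ and /i/, so it spirantizes to the fricative [s]. /fedeirsuzgioti/ → fezeirsuzgiosi.
Rule 3 (pre-rhotic lowering): /i/ is a high vowel immediately before /r/, so it lowers to [e]. /fezeirsuzgiosi/ → fezeersuzgiosi.

fezeersuzgiosi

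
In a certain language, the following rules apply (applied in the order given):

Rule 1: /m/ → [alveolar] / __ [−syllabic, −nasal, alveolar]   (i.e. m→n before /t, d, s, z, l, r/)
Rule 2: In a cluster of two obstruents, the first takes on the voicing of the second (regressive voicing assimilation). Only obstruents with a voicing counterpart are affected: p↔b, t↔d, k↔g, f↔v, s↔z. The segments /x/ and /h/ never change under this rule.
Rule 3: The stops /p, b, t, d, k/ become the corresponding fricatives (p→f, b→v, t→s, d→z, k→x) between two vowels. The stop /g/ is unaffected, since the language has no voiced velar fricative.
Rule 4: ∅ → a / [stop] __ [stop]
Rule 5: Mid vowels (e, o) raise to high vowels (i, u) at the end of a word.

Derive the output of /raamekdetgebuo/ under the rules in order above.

raamegadedagevuu

Rule 1 (nasal place assimilation): no segment meets the environment; /raamekdetgebuo/ is unchanged.
Rule 2 (regressive voicing assimilation): /k/ precedes the voiced obstruent /d/, so it voices to [g] by assimilation. /t/ precedes the voiced obstruent /g/, so it voices to [d] by assimilation. /raamekdetgebuo/ → raamegdedgebuo.
Rule 3 (intervocalic spirantization): /b/ is a stop between vowels /e/ and /u/, so it spirantizes to the fricative [v]. /raamegdedgebuo/ → raamegdedgevuo.
Rule 4 (stop-cluster a-epenthesis): /g/ and /d/ form a stop–stop cluster, so [a] is inserted between them. /d/ and /g/ form a stop–stop cluster, so [a] is inserted between them. /raamegdedgevuo/ → raamegadedagevuo.
Rule 5 (final vowel raising): /o/ is a mid vowel in word-final position, so it raises to [u]. /raamegadedagevuo/ → raamegadedagevuu.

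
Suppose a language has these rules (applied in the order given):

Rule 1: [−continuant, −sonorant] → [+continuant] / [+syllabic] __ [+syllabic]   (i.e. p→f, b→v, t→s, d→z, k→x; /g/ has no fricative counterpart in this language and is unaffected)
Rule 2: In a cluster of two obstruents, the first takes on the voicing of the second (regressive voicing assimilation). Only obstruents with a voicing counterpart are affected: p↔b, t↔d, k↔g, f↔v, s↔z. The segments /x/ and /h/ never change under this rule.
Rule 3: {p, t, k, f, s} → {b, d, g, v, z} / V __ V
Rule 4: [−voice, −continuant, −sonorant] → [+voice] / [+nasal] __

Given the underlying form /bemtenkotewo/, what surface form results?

Rule 1 (intervocalic spirantization): /t/ is a stop between vowels /o/ and /e/, so it spirantizes to the fricative [s]. /bemtenkotewo/ → bemtenkosewo.
Rule 2 (regressive voicing assimilation): no segment meets the environment; /bemtenkosewo/ is unchanged.
Rule 3 (intervocalic voicing): /s/ is a voiceless obstruent between vowels /o/ and /e/, so it voices to [z]. /bemtenkosewo/ → bemtenkozewo.
Rule 4 (post-nasal voicing): /t/ is a voiceless stop immediately after the nasal /m/, so it voices to [d]. /k/ is a voiceless stop immediately after the nasal /n/, so it voices to [g]. /bemtenkozewo/ → bemdengozewo.

bemdengozewo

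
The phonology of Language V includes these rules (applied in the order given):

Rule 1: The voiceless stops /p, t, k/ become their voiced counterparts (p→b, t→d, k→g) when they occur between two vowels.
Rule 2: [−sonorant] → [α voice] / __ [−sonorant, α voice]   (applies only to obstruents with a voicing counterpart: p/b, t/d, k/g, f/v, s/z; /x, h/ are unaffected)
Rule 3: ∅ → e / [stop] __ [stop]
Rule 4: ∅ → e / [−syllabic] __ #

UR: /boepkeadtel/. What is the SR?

Rule 1 (intervocalic voicing): no segment meets the environment; /boepkeadtel/ is unchanged.
Rule 2 (regressive voicing assimilation): /d/ precedes the voiceless obstruent /t/, so it devoices to [t] by assimilation. /boepkeadtel/ → boepkeattel.
Rule 3 (stop-cluster e-epenthesis): /p/ and /k/ form a stop–stop cluster, so [e] is inserted between them. /t/ and /t/ form a stop–stop cluster, so [e] is inserted between them. /boepkeattel/ → boepekeatetel.
Rule 4 (final e-epenthesis): the form ends in the consonant /l/, so [e] is inserted word-finally. /boepekeatetel/ → boepekeatetele.

boepekeatetele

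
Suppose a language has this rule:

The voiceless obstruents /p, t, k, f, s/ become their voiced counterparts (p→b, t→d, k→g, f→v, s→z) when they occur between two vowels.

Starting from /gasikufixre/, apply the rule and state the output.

/s/ is a voiceless obstruent between vowels /a/ and /i/, so it voices to [z].
/k/ is a voiceless obstruent between vowels /i/ and /u/, so it voices to [g].
/f/ is a voiceless obstruent between vowels /u/ and /i/, so it voices to [v].
Surface form: [gaziguvixre].

gaziguvixre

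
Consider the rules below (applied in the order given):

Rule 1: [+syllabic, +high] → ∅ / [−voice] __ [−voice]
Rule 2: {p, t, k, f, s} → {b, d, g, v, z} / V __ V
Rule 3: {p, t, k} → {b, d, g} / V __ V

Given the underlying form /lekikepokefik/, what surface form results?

lekkebogefk

Rule 1 (high vowel syncope): /i/ is a high vowel flanked by voiceless consonants /k/ and /k/, so it deletes. /i/ is a high vowel flanked by voiceless consonants /f/ and /k/, so it deletes. /lekikepokefik/ → lekkepokefk.
Rule 2 (intervocalic voicing): /p/ is a voiceless obstruent between vowels /e/ and /o/, so it voices to [b]. /k/ is a voiceless obstruent between vowels /o/ and /e/, so it voices to [g]. /lekkepokefk/ → lekkebogefk.
Rule 3 (intervocalic voicing): no segment meets the environment; /lekkebogefk/ is unchanged.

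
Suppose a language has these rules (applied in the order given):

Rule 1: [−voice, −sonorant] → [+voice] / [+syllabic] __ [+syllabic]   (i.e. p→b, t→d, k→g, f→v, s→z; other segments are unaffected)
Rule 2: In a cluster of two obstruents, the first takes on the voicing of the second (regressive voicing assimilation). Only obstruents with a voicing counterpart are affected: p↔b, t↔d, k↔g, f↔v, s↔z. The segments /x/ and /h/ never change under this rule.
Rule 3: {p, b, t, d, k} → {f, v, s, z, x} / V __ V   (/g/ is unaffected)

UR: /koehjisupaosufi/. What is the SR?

Rule 1 (intervocalic voicing): /s/ is a voiceless obstruent between vowels /i/ and /u/, so it voices to [z]. /p/ is a voiceless obstruent between vowels /u/ and /a/, so it voices to [b]. /s/ is a voiceless obstruent between vowels /o/ and /u/, so it voices to [z]. /f/ is a voiceless obstruent between vowels /u/ and /i/, so it voices to [v]. /koehjisupaosufi/ → koehjizubaozuvi.
Rule 2 (regressive voicing assimilation): no segment meets the environment; /koehjizubaozuvi/ is unchanged.
Rule 3 (intervocalic spirantization): /b/ is a stop between vowels /u/ and /a/, so it spirantizes to the fricative [v]. /koehjizubaozuvi/ → koehjizuvaozuvi.

koehjizuvaozuvi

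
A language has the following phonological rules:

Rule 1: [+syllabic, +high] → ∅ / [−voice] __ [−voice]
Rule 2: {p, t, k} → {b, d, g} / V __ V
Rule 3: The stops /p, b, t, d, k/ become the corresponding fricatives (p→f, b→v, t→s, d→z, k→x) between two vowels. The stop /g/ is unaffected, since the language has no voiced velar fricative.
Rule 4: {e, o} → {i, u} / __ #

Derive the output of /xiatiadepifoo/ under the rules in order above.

Rule 1 (high vowel syncope): /i/ is a high vowel flanked by voiceless consonants /p/ and /f/, so it deletes. /xiatiadepifoo/ → xiatiadepfoo.
Rule 2 (intervocalic voicing): /t/ is a voiceless stop between vowels /a/ and /i/, so it voices to [d]. /xiatiadepfoo/ → xiadiadepfoo.
Rule 3 (intervocalic spirantization): /d/ is a stop between vowels /a/ and /i/, so it spirantizes to the fricative [z]. /d/ is a stop between vowels /a/ and /e/, so it spirantizes to the fricative [z]. /xiadiadepfoo/ → xiaziazepfoo.
Rule 4 (final vowel raising): /o/ is a mid vowel in word-final position, so it raises to [u]. /xiaziazepfoo/ → xiaziazepfou.

xiaziazepfou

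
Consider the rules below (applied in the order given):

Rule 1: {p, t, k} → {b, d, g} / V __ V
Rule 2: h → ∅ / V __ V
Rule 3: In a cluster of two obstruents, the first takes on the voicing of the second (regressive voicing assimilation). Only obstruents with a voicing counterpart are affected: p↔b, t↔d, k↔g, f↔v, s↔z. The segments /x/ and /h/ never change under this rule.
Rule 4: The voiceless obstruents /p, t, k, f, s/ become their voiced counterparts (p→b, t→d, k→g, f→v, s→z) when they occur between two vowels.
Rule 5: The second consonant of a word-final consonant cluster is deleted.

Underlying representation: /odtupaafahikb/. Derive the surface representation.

Rule 1 (intervocalic voicing): /p/ is a voiceless stop between vowels /u/ and /a/, so it voices to [b]. /odtupaafahikb/ → odtubaafahikb.
Rule 2 (intervocalic h-deletion): /h/ occurs between vowels /a/ and /i/, so it deletes. /odtubaafahikb/ → odtubaafaikb.
Rule 3 (regressive voicing assimilation): /d/ precedes the voiceless obstruent /t/, so it devoices to [t] by assimilation. /k/ precedes the voiced obstruent /b/, so it voices to [g] by assimilation. /odtubaafaikb/ → ottubaafaigb.
Rule 4 (intervocalic voicing): /f/ is a voiceless obstruent between vowels /a/ and /a/, so it voices to [v]. /ottubaafaigb/ → ottubaavaigb.
Rule 5 (final cluster simplification): /b/ is the second consonant of a word-final cluster /gb/, so it deletes. /ottubaavaigb/ → ottubaavaig.

ottubaavaig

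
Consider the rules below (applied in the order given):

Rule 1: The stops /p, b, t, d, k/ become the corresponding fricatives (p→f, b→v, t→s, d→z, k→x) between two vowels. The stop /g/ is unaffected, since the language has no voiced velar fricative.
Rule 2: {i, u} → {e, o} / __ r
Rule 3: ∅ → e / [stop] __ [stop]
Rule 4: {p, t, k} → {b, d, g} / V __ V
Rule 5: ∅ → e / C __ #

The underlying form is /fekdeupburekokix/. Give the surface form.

Rule 1 (intervocalic spirantization): /k/ is a stop between vowels /e/ and /o/, so it spirantizes to the fricative [x]. /k/ is a stop between vowels /o/ and /i/, so it spirantizes to the fricative [x]. /fekdeupburekokix/ → fekdeupburexoxix.
Rule 2 (pre-rhotic lowering): /u/ is a high vowel immediately before /r/, so it lowers to [o]. /fekdeupburexoxix/ → fekdeupborexoxix.
Rule 3 (stop-cluster e-epenthesis): /k/ and /d/ form a stop–stop cluster, so [e] is inserted between them. /p/ and /b/ form a stop–stop cluster, so [e] is inserted between them. /fekdeupborexoxix/ → fekedeupeborexoxix.
Rule 4 (intervocalic voicing): /k/ is a voiceless stop between vowels /e/ and /e/, so it voices to [g]. /p/ is a voiceless stop between vowels /u/ and /e/, so it voices to [b]. /fekedeupeborexoxix/ → fegedeubeborexoxix.
Rule 5 (final e-epenthesis): the form ends in the consonant /x/, so [e] is inserted word-finally. /fegedeubeborexoxix/ → fegedeubeborexoxixe.

fegedeubeborexoxixe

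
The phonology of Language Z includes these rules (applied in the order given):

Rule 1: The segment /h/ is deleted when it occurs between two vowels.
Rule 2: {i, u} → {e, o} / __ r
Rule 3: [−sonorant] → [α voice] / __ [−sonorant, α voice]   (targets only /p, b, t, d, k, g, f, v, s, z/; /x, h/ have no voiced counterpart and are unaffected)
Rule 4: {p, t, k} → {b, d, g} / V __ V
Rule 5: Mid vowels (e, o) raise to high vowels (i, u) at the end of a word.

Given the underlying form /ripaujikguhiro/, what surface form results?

ribaujiggueru

Rule 1 (intervocalic h-deletion): /h/ occurs between vowels /u/ and /i/, so it deletes. /ripaujikguhiro/ → ripaujikguiro.
Rule 2 (pre-rhotic lowering): /i/ is a high vowel immediately before /r/, so it lowers to [e]. /ripaujikguiro/ → ripaujikguero.
Rule 3 (regressive voicing assimilation): /k/ precedes the voiced obstruent /g/, so it voices to [g] by assimilation. /ripaujikguero/ → ripaujigguero.
Rule 4 (intervocalic voicing): /p/ is a voiceless stop between vowels /i/ and /a/, so it voices to [b]. /ripaujigguero/ → ribaujigguero.
Rule 5 (final vowel raising): /o/ is a mid vowel in word-final position, so it raises to [u]. /ribaujigguero/ → ribaujiggueru.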